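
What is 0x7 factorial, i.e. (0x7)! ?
Convert 0x7 (hexadecimal) → 7 (decimal)
Compute 7! = 5040
5040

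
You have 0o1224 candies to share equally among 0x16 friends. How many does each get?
Convert 0o1224 (octal) → 1×512 + 2×64 + 2×8 + 4 = 660 (decimal)
Convert 0x16 (hexadecimal) → 1×16 + 6 = 22 (decimal)
Compute 660 ÷ 22 = 30
30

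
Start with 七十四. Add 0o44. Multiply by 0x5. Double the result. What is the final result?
Convert 七十四 (Chinese numeral) → 7×10 + 4 = 74 (decimal)
Start: 74
Convert 0o44 (octal) → 4×8 + 4 = 36 (decimal)
74 + 36 = 110
Convert 0x5 (hexadecimal) → 5 (decimal)
110 × 5 = 550
550 × 2 = 1100
1100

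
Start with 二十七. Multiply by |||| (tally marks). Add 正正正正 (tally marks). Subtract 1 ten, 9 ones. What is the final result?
Convert 二十七 (Chinese numeral) → 2×10 + 7 = 27 (decimal)
Start: 27
Convert |||| (tally marks) → 4 (decimal)
27 × 4 = 108
Convert 正正正正 (tally marks) → 5 + 5 + 5 + 5 = 20 (decimal)
108 + 20 = 128
Convert 1 ten, 9 ones (place-value notation) → 1×10 + 9 = 19 (decimal)
128 - 19 = 109
109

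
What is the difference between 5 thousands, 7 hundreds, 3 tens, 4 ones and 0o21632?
Convert 5 thousands, 7 hundreds, 3 tens, 4 ones (place-value notation) → 5×1000 + 7×100 + 3×10 + 4 = 5734 (decimal)
Convert 0o21632 (octal) → 2×4096 + 1×512 + 6×64 + 3×8 + 2 = 9114 (decimal)
Difference: |5734 - 9114| = 3380
3380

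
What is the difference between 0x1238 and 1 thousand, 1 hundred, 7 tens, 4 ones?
Convert 0x1238 (hexadecimal) → 1×4096 + 2×256 + 3×16 + 8 = 4664 (decimal)
Convert 1 thousand, 1 hundred, 7 tens, 4 ones (place-value notation) → 1×1000 + 1×100 + 7×10 + 4 = 1174 (decimal)
Difference: |4664 - 1174| = 3490
3490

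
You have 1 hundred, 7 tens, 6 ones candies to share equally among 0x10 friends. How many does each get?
Convert 1 hundred, 7 tens, 6 ones (place-value notation) → 1×100 + 7×10 + 6 = 176 (decimal)
Convert 0x10 (hexadecimal) → 1×16 = 16 (decimal)
Compute 176 ÷ 16 = 11
11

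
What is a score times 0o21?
Convert a score (colloquial) → 20 (decimal)
Convert 0o21 (octal) → 2×8 + 1 = 17 (decimal)
Compute 20 × 17 = 340
340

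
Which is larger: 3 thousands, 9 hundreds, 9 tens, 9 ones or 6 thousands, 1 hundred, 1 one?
Convert 3 thousands, 9 hundreds, 9 tens, 9 ones (place-value notation) → 3×1000 + 9×100 + 9×10 + 9 = 3999 (decimal)
Convert 6 thousands, 1 hundred, 1 one (place-value notation) → 6×1000 + 1×100 + 1 = 6101 (decimal)
Compare 3999 vs 6101: larger = 6101
6101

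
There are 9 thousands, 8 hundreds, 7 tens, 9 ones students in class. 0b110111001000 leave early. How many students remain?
Convert 9 thousands, 8 hundreds, 7 tens, 9 ones (place-value notation) → 9×1000 + 8×100 + 7×10 + 9 = 9879 (decimal)
Convert 0b110111001000 (binary) → 2048 + 1024 + 256 + 128 + 64 + 8 = 3528 (decimal)
Compute 9879 - 3528 = 6351
6351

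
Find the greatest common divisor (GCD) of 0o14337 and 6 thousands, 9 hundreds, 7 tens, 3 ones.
Convert 0o14337 (octal) → 1×4096 + 4×512 + 3×64 + 3×8 + 7 = 6367 (decimal)
Convert 6 thousands, 9 hundreds, 7 tens, 3 ones (place-value notation) → 6×1000 + 9×100 + 7×10 + 3 = 6973 (decimal)
Compute gcd(6367, 6973) = 1
1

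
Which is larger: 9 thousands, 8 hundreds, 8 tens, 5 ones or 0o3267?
Convert 9 thousands, 8 hundreds, 8 tens, 5 ones (place-value notation) → 9×1000 + 8×100 + 8×10 + 5 = 9885 (decimal)
Convert 0o3267 (octal) → 3×512 + 2×64 + 6×8 + 7 = 1719 (decimal)
Compare 9885 vs 1719: larger = 9885
9885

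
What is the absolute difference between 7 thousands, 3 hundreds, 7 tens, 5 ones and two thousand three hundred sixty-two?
Convert 7 thousands, 3 hundreds, 7 tens, 5 ones (place-value notation) → 7×1000 + 3×100 + 7×10 + 5 = 7375 (decimal)
Convert two thousand three hundred sixty-two (English words) → 2×1000 + 3×100 + 62 = 2362 (decimal)
Compute |7375 - 2362| = 5013
5013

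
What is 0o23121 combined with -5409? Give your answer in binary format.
Convert 0o23121 (octal) → 2×4096 + 3×512 + 1×64 + 2×8 + 1 = 9809 (decimal)
Compute 9809 + -5409 = 4400
Convert 4400 (decimal) → 4400 = 4096 + 256 + 32 + 16 → 0b1000100110000 (binary)
0b1000100110000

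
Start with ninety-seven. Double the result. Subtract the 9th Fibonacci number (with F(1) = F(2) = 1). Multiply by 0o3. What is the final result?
Convert ninety-seven (English words) → 97 (decimal)
Start: 97
97 × 2 = 194
Convert the 9th Fibonacci number (with F(1) = F(2) = 1) (Fibonacci index) → 1, 1, 2, 3, 5, 8, 13, 21, 34 → 34 (decimal)
194 - 34 = 160
Convert 0o3 (octal) → 3 (decimal)
160 × 3 = 480
480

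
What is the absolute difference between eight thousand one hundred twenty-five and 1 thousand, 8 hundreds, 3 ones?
Convert eight thousand one hundred twenty-five (English words) → 8×1000 + 1×100 + 25 = 8125 (decimal)
Convert 1 thousand, 8 hundreds, 3 ones (place-value notation) → 1×1000 + 8×100 + 3 = 1803 (decimal)
Compute |8125 - 1803| = 6322
6322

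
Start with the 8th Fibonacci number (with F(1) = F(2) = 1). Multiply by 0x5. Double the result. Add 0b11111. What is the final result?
Convert the 8th Fibonacci number (with F(1) = F(2) = 1) (Fibonacci index) → 1, 1, 2, 3, 5, 8, 13, 21 → 21 (decimal)
Start: 21
Convert 0x5 (hexadecimal) → 5 (decimal)
21 × 5 = 105
105 × 2 = 210
Convert 0b11111 (binary) → 16 + 8 + 4 + 2 + 1 = 31 (decimal)
210 + 31 = 241
241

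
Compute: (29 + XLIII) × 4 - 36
Convert XLIII (Roman numeral) → 40 + 1 + 1 + 1 = 43 (decimal)
Expression in decimal: (29 + 43) × 4 - 36
Parentheses first: 29 + 43 = 72
Multiply: 72 × 4 = 288
Subtract: 288 - 36 = 252
252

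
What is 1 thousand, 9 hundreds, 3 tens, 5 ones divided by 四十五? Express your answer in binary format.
Convert 1 thousand, 9 hundreds, 3 tens, 5 ones (place-value notation) → 1×1000 + 9×100 + 3×10 + 5 = 1935 (decimal)
Convert 四十五 (Chinese numeral) → 4×10 + 5 = 45 (decimal)
Compute 1935 ÷ 45 = 43
Convert 43 (decimal) → 43 = 32 + 8 + 2 + 1 → 0b101011 (binary)
0b101011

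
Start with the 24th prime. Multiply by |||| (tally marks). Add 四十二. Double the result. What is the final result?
Convert the 24th prime (prime index) → 89 (decimal)
Start: 89
Convert |||| (tally marks) → 4 (decimal)
89 × 4 = 356
Convert 四十二 (Chinese numeral) → 4×10 + 2 = 42 (decimal)
356 + 42 = 398
398 × 2 = 796
796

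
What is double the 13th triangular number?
The 13th triangular number = 13×14/2 = 91
Compute 91 × 2 = 182
182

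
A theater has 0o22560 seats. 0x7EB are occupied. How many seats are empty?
Convert 0o22560 (octal) → 2×4096 + 2×512 + 5×64 + 6×8 = 9584 (decimal)
Convert 0x7EB (hexadecimal) → 7×256 + 14×16 + 11 = 2027 (decimal)
Compute 9584 - 2027 = 7557
7557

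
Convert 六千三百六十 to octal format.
Convert 六千三百六十 (Chinese numeral) → 6×1000 + 3×100 + 6×10 = 6360 (decimal)
Convert 6360 (decimal) → 6360 = 1×4096 + 4×512 + 3×64 + 3×8 → 0o14330 (octal)
0o14330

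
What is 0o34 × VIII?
Convert 0o34 (octal) → 3×8 + 4 = 28 (decimal)
Convert VIII (Roman numeral) → 5 + 1 + 1 + 1 = 8 (decimal)
Compute 28 × 8 = 224
224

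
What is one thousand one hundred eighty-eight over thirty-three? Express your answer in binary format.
Convert one thousand one hundred eighty-eight (English words) → 1×1000 + 1×100 + 88 = 1188 (decimal)
Convert thirty-three (English words) → 33 (decimal)
Compute 1188 ÷ 33 = 36
Convert 36 (decimal) → 36 = 32 + 4 → 0b100100 (binary)
0b100100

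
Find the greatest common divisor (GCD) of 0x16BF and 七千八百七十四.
Convert 0x16BF (hexadecimal) → 1×4096 + 6×256 + 11×16 + 15 = 5823 (decimal)
Convert 七千八百七十四 (Chinese numeral) → 7×1000 + 8×100 + 7×10 + 4 = 7874 (decimal)
Compute gcd(5823, 7874) = 1
1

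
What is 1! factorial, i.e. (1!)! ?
Convert 1! (factorial) → 1 (decimal)
Compute 1! = 1
1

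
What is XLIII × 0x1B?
Convert XLIII (Roman numeral) → 40 + 1 + 1 + 1 = 43 (decimal)
Convert 0x1B (hexadecimal) → 1×16 + 11 = 27 (decimal)
Compute 43 × 27 = 1161
1161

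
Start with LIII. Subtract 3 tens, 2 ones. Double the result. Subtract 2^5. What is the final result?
Convert LIII (Roman numeral) → 50 + 1 + 1 + 1 = 53 (decimal)
Start: 53
Convert 3 tens, 2 ones (place-value notation) → 3×10 + 2 = 32 (decimal)
53 - 32 = 21
21 × 2 = 42
Convert 2^5 (power) → 32 (decimal)
42 - 32 = 10
10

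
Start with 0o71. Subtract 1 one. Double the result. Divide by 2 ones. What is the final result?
Convert 0o71 (octal) → 7×8 + 1 = 57 (decimal)
Start: 57
Convert 1 one (place-value notation) → 1 (decimal)
57 - 1 = 56
56 × 2 = 112
Convert 2 ones (place-value notation) → 2 (decimal)
112 ÷ 2 = 56
56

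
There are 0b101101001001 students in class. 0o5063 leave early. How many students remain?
Convert 0b101101001001 (binary) → 2048 + 512 + 256 + 64 + 8 + 1 = 2889 (decimal)
Convert 0o5063 (octal) → 5×512 + 6×8 + 3 = 2611 (decimal)
Compute 2889 - 2611 = 278
278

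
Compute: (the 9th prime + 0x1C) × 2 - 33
Convert the 9th prime (prime index) → 23 (decimal)
Convert 0x1C (hexadecimal) → 1×16 + 12 = 28 (decimal)
Expression in decimal: (23 + 28) × 2 - 33
Parentheses first: 23 + 28 = 51
Multiply: 51 × 2 = 102
Subtract: 102 - 33 = 69
69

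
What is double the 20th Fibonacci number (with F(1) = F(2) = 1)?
The 20th Fibonacci number (with F(1) = F(2) = 1) = 6765
Compute 6765 × 2 = 13530
13530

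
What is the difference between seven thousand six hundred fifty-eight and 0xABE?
Convert seven thousand six hundred fifty-eight (English words) → 7×1000 + 6×100 + 58 = 7658 (decimal)
Convert 0xABE (hexadecimal) → 10×256 + 11×16 + 14 = 2750 (decimal)
Difference: |7658 - 2750| = 4908
4908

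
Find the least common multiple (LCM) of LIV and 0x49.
Convert LIV (Roman numeral) → 50 + 4 = 54 (decimal)
Convert 0x49 (hexadecimal) → 4×16 + 9 = 73 (decimal)
Compute lcm(54, 73) = 3942
3942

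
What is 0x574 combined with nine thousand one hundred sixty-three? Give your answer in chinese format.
Convert 0x574 (hexadecimal) → 5×256 + 7×16 + 4 = 1396 (decimal)
Convert nine thousand one hundred sixty-three (English words) → 9×1000 + 1×100 + 63 = 9163 (decimal)
Compute 1396 + 9163 = 10559
Convert 10559 (decimal) → 10559 = 1×10000 + 5×100 + 5×10 + 9 → 一万零五百五十九 (Chinese numeral)
一万零五百五十九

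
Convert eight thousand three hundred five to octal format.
Convert eight thousand three hundred five (English words) → 8×1000 + 3×100 + 5 = 8305 (decimal)
Convert 8305 (decimal) → 8305 = 2×4096 + 1×64 + 6×8 + 1 → 0o20161 (octal)
0o20161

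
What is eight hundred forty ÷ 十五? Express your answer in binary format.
Convert eight hundred forty (English words) → 8×100 + 40 = 840 (decimal)
Convert 十五 (Chinese numeral) → 1×10 + 5 = 15 (decimal)
Compute 840 ÷ 15 = 56
Convert 56 (decimal) → 56 = 32 + 16 + 8 → 0b111000 (binary)
0b111000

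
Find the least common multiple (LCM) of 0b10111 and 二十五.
Convert 0b10111 (binary) → 16 + 4 + 2 + 1 = 23 (decimal)
Convert 二十五 (Chinese numeral) → 2×10 + 5 = 25 (decimal)
Compute lcm(23, 25) = 575
575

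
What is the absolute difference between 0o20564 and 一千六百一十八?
Convert 0o20564 (octal) → 2×4096 + 5×64 + 6×8 + 4 = 8564 (decimal)
Convert 一千六百一十八 (Chinese numeral) → 1×1000 + 6×100 + 1×10 + 8 = 1618 (decimal)
Compute |8564 - 1618| = 6946
6946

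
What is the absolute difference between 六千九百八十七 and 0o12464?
Convert 六千九百八十七 (Chinese numeral) → 6×1000 + 9×100 + 8×10 + 7 = 6987 (decimal)
Convert 0o12464 (octal) → 1×4096 + 2×512 + 4×64 + 6×8 + 4 = 5428 (decimal)
Compute |6987 - 5428| = 1559
1559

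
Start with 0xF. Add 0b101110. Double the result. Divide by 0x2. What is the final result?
Convert 0xF (hexadecimal) → 15 (decimal)
Start: 15
Convert 0b101110 (binary) → 32 + 8 + 4 + 2 = 46 (decimal)
15 + 46 = 61
61 × 2 = 122
Convert 0x2 (hexadecimal) → 2 (decimal)
122 ÷ 2 = 61
61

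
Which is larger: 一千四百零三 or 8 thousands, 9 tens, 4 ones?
Convert 一千四百零三 (Chinese numeral) → 1×1000 + 4×100 + 3 = 1403 (decimal)
Convert 8 thousands, 9 tens, 4 ones (place-value notation) → 8×1000 + 9×10 + 4 = 8094 (decimal)
Compare 1403 vs 8094: larger = 8094
8094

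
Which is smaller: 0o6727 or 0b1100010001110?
Convert 0o6727 (octal) → 6×512 + 7×64 + 2×8 + 7 = 3543 (decimal)
Convert 0b1100010001110 (binary) → 4096 + 2048 + 128 + 8 + 4 + 2 = 6286 (decimal)
Compare 3543 vs 6286: smaller = 3543
3543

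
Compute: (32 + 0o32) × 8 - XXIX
Convert 0o32 (octal) → 3×8 + 2 = 26 (decimal)
Convert XXIX (Roman numeral) → 10 + 10 + 9 = 29 (decimal)
Expression in decimal: (32 + 26) × 8 - 29
Parentheses first: 32 + 26 = 58
Multiply: 58 × 8 = 464
Subtract: 464 - 29 = 435
435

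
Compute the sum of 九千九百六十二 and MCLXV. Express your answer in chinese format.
Convert 九千九百六十二 (Chinese numeral) → 9×1000 + 9×100 + 6×10 + 2 = 9962 (decimal)
Convert MCLXV (Roman numeral) → 1000 + 100 + 50 + 10 + 5 = 1165 (decimal)
Compute 9962 + 1165 = 11127
Convert 11127 (decimal) → 11127 = 1×10000 + 1×1000 + 1×100 + 2×10 + 7 → 一万一千一百二十七 (Chinese numeral)
一万一千一百二十七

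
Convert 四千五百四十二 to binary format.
Convert 四千五百四十二 (Chinese numeral) → 4×1000 + 5×100 + 4×10 + 2 = 4542 (decimal)
Convert 4542 (decimal) → 4542 = 4096 + 256 + 128 + 32 + 16 + 8 + 4 + 2 → 0b1000110111110 (binary)
0b1000110111110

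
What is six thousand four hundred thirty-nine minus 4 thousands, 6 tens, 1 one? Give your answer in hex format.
Convert six thousand four hundred thirty-nine (English words) → 6×1000 + 4×100 + 39 = 6439 (decimal)
Convert 4 thousands, 6 tens, 1 one (place-value notation) → 4×1000 + 6×10 + 1 = 4061 (decimal)
Compute 6439 - 4061 = 2378
Convert 2378 (decimal) → 2378 = 9×256 + 4×16 + 10 → 0x94A (hexadecimal)
0x94A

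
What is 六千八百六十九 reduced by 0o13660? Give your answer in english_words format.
Convert 六千八百六十九 (Chinese numeral) → 6×1000 + 8×100 + 6×10 + 9 = 6869 (decimal)
Convert 0o13660 (octal) → 1×4096 + 3×512 + 6×64 + 6×8 = 6064 (decimal)
Compute 6869 - 6064 = 805
Convert 805 (decimal) → 805 = 8×100 + 5 → eight hundred five (English words)
eight hundred five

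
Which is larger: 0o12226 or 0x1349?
Convert 0o12226 (octal) → 1×4096 + 2×512 + 2×64 + 2×8 + 6 = 5270 (decimal)
Convert 0x1349 (hexadecimal) → 1×4096 + 3×256 + 4×16 + 9 = 4937 (decimal)
Compare 5270 vs 4937: larger = 5270
5270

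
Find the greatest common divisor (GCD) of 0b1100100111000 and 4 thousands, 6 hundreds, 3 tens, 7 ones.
Convert 0b1100100111000 (binary) → 4096 + 2048 + 256 + 32 + 16 + 8 = 6456 (decimal)
Convert 4 thousands, 6 hundreds, 3 tens, 7 ones (place-value notation) → 4×1000 + 6×100 + 3×10 + 7 = 4637 (decimal)
Compute gcd(6456, 4637) = 1
1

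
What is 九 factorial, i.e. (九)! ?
Convert 九 (Chinese numeral) → 9 (decimal)
Compute 9! = 362880
362880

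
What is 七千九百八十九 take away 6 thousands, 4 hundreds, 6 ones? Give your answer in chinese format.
Convert 七千九百八十九 (Chinese numeral) → 7×1000 + 9×100 + 8×10 + 9 = 7989 (decimal)
Convert 6 thousands, 4 hundreds, 6 ones (place-value notation) → 6×1000 + 4×100 + 6 = 6406 (decimal)
Compute 7989 - 6406 = 1583
Convert 1583 (decimal) → 1583 = 1×1000 + 5×100 + 8×10 + 3 → 一千五百八十三 (Chinese numeral)
一千五百八十三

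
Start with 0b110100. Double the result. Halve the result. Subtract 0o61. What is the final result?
Convert 0b110100 (binary) → 32 + 16 + 4 = 52 (decimal)
Start: 52
52 × 2 = 104
104 ÷ 2 = 52
Convert 0o61 (octal) → 6×8 + 1 = 49 (decimal)
52 - 49 = 3
3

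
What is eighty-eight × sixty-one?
Convert eighty-eight (English words) → 88 (decimal)
Convert sixty-one (English words) → 61 (decimal)
Compute 88 × 61 = 5368
5368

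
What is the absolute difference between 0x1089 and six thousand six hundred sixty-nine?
Convert 0x1089 (hexadecimal) → 1×4096 + 8×16 + 9 = 4233 (decimal)
Convert six thousand six hundred sixty-nine (English words) → 6×1000 + 6×100 + 69 = 6669 (decimal)
Compute |4233 - 6669| = 2436
2436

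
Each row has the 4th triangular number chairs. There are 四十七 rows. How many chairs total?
Convert the 4th triangular number (triangular index) → 4×5/2 = 10 (decimal)
Convert 四十七 (Chinese numeral) → 4×10 + 7 = 47 (decimal)
Compute 10 × 47 = 470
470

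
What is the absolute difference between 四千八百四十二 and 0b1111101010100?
Convert 四千八百四十二 (Chinese numeral) → 4×1000 + 8×100 + 4×10 + 2 = 4842 (decimal)
Convert 0b1111101010100 (binary) → 4096 + 2048 + 1024 + 512 + 256 + 64 + 16 + 4 = 8020 (decimal)
Compute |4842 - 8020| = 3178
3178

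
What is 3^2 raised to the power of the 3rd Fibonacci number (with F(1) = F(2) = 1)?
Convert 3^2 (power) → 9 (decimal)
Convert the 3rd Fibonacci number (with F(1) = F(2) = 1) (Fibonacci index) → 1, 1, 2 → 2 (decimal)
Compute 9 ^ 2 = 81
81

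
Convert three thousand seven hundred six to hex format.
Convert three thousand seven hundred six (English words) → 3×1000 + 7×100 + 6 = 3706 (decimal)
Convert 3706 (decimal) → 3706 = 14×256 + 7×16 + 10 → 0xE7A (hexadecimal)
0xE7A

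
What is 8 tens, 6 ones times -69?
Convert 8 tens, 6 ones (place-value notation) → 8×10 + 6 = 86 (decimal)
Compute 86 × -69 = -5934
-5934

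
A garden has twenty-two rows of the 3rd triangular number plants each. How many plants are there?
Convert the 3rd triangular number (triangular index) → 3×4/2 = 6 (decimal)
Convert twenty-two (English words) → 22 (decimal)
Compute 6 × 22 = 132
132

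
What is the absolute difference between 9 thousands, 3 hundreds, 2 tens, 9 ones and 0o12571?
Convert 9 thousands, 3 hundreds, 2 tens, 9 ones (place-value notation) → 9×1000 + 3×100 + 2×10 + 9 = 9329 (decimal)
Convert 0o12571 (octal) → 1×4096 + 2×512 + 5×64 + 7×8 + 1 = 5497 (decimal)
Compute |9329 - 5497| = 3832
3832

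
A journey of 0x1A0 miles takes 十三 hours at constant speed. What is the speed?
Convert 0x1A0 (hexadecimal) → 1×256 + 10×16 = 416 (decimal)
Convert 十三 (Chinese numeral) → 1×10 + 3 = 13 (decimal)
Compute 416 ÷ 13 = 32
32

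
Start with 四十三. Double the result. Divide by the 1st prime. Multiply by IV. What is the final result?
Convert 四十三 (Chinese numeral) → 4×10 + 3 = 43 (decimal)
Start: 43
43 × 2 = 86
Convert the 1st prime (prime index) → 2 (decimal)
86 ÷ 2 = 43
Convert IV (Roman numeral) → 4 (decimal)
43 × 4 = 172
172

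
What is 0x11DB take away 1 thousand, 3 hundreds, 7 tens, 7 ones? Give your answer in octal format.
Convert 0x11DB (hexadecimal) → 1×4096 + 1×256 + 13×16 + 11 = 4571 (decimal)
Convert 1 thousand, 3 hundreds, 7 tens, 7 ones (place-value notation) → 1×1000 + 3×100 + 7×10 + 7 = 1377 (decimal)
Compute 4571 - 1377 = 3194
Convert 3194 (decimal) → 3194 = 6×512 + 1×64 + 7×8 + 2 → 0o6172 (octal)
0o6172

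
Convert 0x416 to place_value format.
Convert 0x416 (hexadecimal) → 4×256 + 1×16 + 6 = 1046 (decimal)
Convert 1046 (decimal) → 1046 = 1×1000 + 4×10 + 6 → 1 thousand, 4 tens, 6 ones (place-value notation)
1 thousand, 4 tens, 6 ones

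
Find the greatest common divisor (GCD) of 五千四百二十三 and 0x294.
Convert 五千四百二十三 (Chinese numeral) → 5×1000 + 4×100 + 2×10 + 3 = 5423 (decimal)
Convert 0x294 (hexadecimal) → 2×256 + 9×16 + 4 = 660 (decimal)
Compute gcd(5423, 660) = 11
11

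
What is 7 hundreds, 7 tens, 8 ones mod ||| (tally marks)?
Convert 7 hundreds, 7 tens, 8 ones (place-value notation) → 7×100 + 7×10 + 8 = 778 (decimal)
Convert ||| (tally marks) → 3 (decimal)
Compute 778 mod 3 = 1
1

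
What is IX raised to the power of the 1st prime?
Convert IX (Roman numeral) → 9 (decimal)
Convert the 1st prime (prime index) → 2 (decimal)
Compute 9 ^ 2 = 81
81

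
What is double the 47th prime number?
The 47th prime number = 211
Compute 211 × 2 = 422
422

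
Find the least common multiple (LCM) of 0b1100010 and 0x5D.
Convert 0b1100010 (binary) → 64 + 32 + 2 = 98 (decimal)
Convert 0x5D (hexadecimal) → 5×16 + 13 = 93 (decimal)
Compute lcm(98, 93) = 9114
9114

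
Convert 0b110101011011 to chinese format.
Convert 0b110101011011 (binary) → 2048 + 1024 + 256 + 64 + 16 + 8 + 2 + 1 = 3419 (decimal)
Convert 3419 (decimal) → 3419 = 3×1000 + 4×100 + 1×10 + 9 → 三千四百一十九 (Chinese numeral)
三千四百一十九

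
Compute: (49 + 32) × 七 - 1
Convert 七 (Chinese numeral) → 7 (decimal)
Expression in decimal: (49 + 32) × 7 - 1
Parentheses first: 49 + 32 = 81
Multiply: 81 × 7 = 567
Subtract: 567 - 1 = 566
566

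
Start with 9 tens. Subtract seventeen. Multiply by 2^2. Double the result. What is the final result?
Convert 9 tens (place-value notation) → 9×10 = 90 (decimal)
Start: 90
Convert seventeen (English words) → 17 (decimal)
90 - 17 = 73
Convert 2^2 (power) → 4 (decimal)
73 × 4 = 292
292 × 2 = 584
584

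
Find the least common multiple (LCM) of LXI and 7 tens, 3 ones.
Convert LXI (Roman numeral) → 50 + 10 + 1 = 61 (decimal)
Convert 7 tens, 3 ones (place-value notation) → 7×10 + 3 = 73 (decimal)
Compute lcm(61, 73) = 4453
4453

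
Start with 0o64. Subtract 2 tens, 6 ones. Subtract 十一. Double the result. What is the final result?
Convert 0o64 (octal) → 6×8 + 4 = 52 (decimal)
Start: 52
Convert 2 tens, 6 ones (place-value notation) → 2×10 + 6 = 26 (decimal)
52 - 26 = 26
Convert 十一 (Chinese numeral) → 1×10 + 1 = 11 (decimal)
26 - 11 = 15
15 × 2 = 30
30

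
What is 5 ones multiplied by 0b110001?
Convert 5 ones (place-value notation) → 5 (decimal)
Convert 0b110001 (binary) → 32 + 16 + 1 = 49 (decimal)
Compute 5 × 49 = 245
245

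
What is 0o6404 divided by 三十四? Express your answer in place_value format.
Convert 0o6404 (octal) → 6×512 + 4×64 + 4 = 3332 (decimal)
Convert 三十四 (Chinese numeral) → 3×10 + 4 = 34 (decimal)
Compute 3332 ÷ 34 = 98
Convert 98 (decimal) → 98 = 9×10 + 8 → 9 tens, 8 ones (place-value notation)
9 tens, 8 ones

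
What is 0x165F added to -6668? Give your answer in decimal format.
Convert 0x165F (hexadecimal) → 1×4096 + 6×256 + 5×16 + 15 = 5727 (decimal)
Compute 5727 + -6668 = -941
-941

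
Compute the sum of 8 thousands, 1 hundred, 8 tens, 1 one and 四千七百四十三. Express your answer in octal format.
Convert 8 thousands, 1 hundred, 8 tens, 1 one (place-value notation) → 8×1000 + 1×100 + 8×10 + 1 = 8181 (decimal)
Convert 四千七百四十三 (Chinese numeral) → 4×1000 + 7×100 + 4×10 + 3 = 4743 (decimal)
Compute 8181 + 4743 = 12924
Convert 12924 (decimal) → 12924 = 3×4096 + 1×512 + 1×64 + 7×8 + 4 → 0o31174 (octal)
0o31174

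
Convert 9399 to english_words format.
Convert 9399 (decimal) → 9399 = 9×1000 + 3×100 + 99 → nine thousand three hundred ninety-nine (English words)
nine thousand three hundred ninety-nine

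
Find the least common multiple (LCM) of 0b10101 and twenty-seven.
Convert 0b10101 (binary) → 16 + 4 + 1 = 21 (decimal)
Convert twenty-seven (English words) → 27 (decimal)
Compute lcm(21, 27) = 189
189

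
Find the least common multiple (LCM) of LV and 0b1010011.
Convert LV (Roman numeral) → 50 + 5 = 55 (decimal)
Convert 0b1010011 (binary) → 64 + 16 + 2 + 1 = 83 (decimal)
Compute lcm(55, 83) = 4565
4565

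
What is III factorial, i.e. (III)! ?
Convert III (Roman numeral) → 1 + 1 + 1 = 3 (decimal)
Compute 3! = 6
6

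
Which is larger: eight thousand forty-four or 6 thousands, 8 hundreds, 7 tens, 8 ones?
Convert eight thousand forty-four (English words) → 8×1000 + 44 = 8044 (decimal)
Convert 6 thousands, 8 hundreds, 7 tens, 8 ones (place-value notation) → 6×1000 + 8×100 + 7×10 + 8 = 6878 (decimal)
Compare 8044 vs 6878: larger = 8044
8044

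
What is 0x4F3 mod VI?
Convert 0x4F3 (hexadecimal) → 4×256 + 15×16 + 3 = 1267 (decimal)
Convert VI (Roman numeral) → 5 + 1 = 6 (decimal)
Compute 1267 mod 6 = 1
1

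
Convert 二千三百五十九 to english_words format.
Convert 二千三百五十九 (Chinese numeral) → 2×1000 + 3×100 + 5×10 + 9 = 2359 (decimal)
Convert 2359 (decimal) → 2359 = 2×1000 + 3×100 + 59 → two thousand three hundred fifty-nine (English words)
two thousand three hundred fifty-nine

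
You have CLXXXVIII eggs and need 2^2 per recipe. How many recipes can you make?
Convert CLXXXVIII (Roman numeral) → 100 + 50 + 10 + 10 + 10 + 5 + 1 + 1 + 1 = 188 (decimal)
Convert 2^2 (power) → 4 (decimal)
Compute 188 ÷ 4 = 47
47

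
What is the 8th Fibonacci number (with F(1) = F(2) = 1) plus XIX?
The 8th Fibonacci number (with F(1) = F(2) = 1): 1, 1, 2, 3, 5, 8, 13, 21 → 21
Convert XIX (Roman numeral) → 10 + 9 = 19 (decimal)
Compute 21 + 19 = 40
40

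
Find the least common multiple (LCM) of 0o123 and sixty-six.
Convert 0o123 (octal) → 1×64 + 2×8 + 3 = 83 (decimal)
Convert sixty-six (English words) → 66 (decimal)
Compute lcm(83, 66) = 5478
5478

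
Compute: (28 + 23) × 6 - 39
Parentheses first: 28 + 23 = 51
Multiply: 51 × 6 = 306
Subtract: 306 - 39 = 267
267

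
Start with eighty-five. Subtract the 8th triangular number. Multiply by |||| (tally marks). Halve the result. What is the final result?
Convert eighty-five (English words) → 85 (decimal)
Start: 85
Convert the 8th triangular number (triangular index) → 8×9/2 = 36 (decimal)
85 - 36 = 49
Convert |||| (tally marks) → 4 (decimal)
49 × 4 = 196
196 ÷ 2 = 98
98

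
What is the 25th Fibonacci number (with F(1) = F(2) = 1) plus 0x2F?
The 25th Fibonacci number (with F(1) = F(2) = 1) = 75025
Convert 0x2F (hexadecimal) → 2×16 + 15 = 47 (decimal)
Compute 75025 + 47 = 75072
75072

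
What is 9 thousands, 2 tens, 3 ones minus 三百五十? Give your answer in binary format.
Convert 9 thousands, 2 tens, 3 ones (place-value notation) → 9×1000 + 2×10 + 3 = 9023 (decimal)
Convert 三百五十 (Chinese numeral) → 3×100 + 5×10 = 350 (decimal)
Compute 9023 - 350 = 8673
Convert 8673 (decimal) → 8673 = 8192 + 256 + 128 + 64 + 32 + 1 → 0b10000111100001 (binary)
0b10000111100001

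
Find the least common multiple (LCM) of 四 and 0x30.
Convert 四 (Chinese numeral) → 4 (decimal)
Convert 0x30 (hexadecimal) → 3×16 = 48 (decimal)
Compute lcm(4, 48) = 48
48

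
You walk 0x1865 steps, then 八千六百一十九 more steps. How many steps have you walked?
Convert 0x1865 (hexadecimal) → 1×4096 + 8×256 + 6×16 + 5 = 6245 (decimal)
Convert 八千六百一十九 (Chinese numeral) → 8×1000 + 6×100 + 1×10 + 9 = 8619 (decimal)
Compute 6245 + 8619 = 14864
14864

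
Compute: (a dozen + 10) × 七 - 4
Convert a dozen (colloquial) → 12 (decimal)
Convert 七 (Chinese numeral) → 7 (decimal)
Expression in decimal: (12 + 10) × 7 - 4
Parentheses first: 12 + 10 = 22
Multiply: 22 × 7 = 154
Subtract: 154 - 4 = 150
150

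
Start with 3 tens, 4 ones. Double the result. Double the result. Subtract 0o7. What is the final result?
Convert 3 tens, 4 ones (place-value notation) → 3×10 + 4 = 34 (decimal)
Start: 34
34 × 2 = 68
68 × 2 = 136
Convert 0o7 (octal) → 7 (decimal)
136 - 7 = 129
129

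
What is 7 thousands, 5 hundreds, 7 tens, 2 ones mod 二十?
Convert 7 thousands, 5 hundreds, 7 tens, 2 ones (place-value notation) → 7×1000 + 5×100 + 7×10 + 2 = 7572 (decimal)
Convert 二十 (Chinese numeral) → 2×10 = 20 (decimal)
Compute 7572 mod 20 = 12
12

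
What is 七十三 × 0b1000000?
Convert 七十三 (Chinese numeral) → 7×10 + 3 = 73 (decimal)
Convert 0b1000000 (binary) → 64 (decimal)
Compute 73 × 64 = 4672
4672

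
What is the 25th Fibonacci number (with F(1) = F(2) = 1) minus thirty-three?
The 25th Fibonacci number (with F(1) = F(2) = 1) = 75025
Convert thirty-three (English words) → 33 (decimal)
Compute 75025 - 33 = 74992
74992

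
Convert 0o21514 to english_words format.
Convert 0o21514 (octal) → 2×4096 + 1×512 + 5×64 + 1×8 + 4 = 9036 (decimal)
Convert 9036 (decimal) → 9036 = 9×1000 + 36 → nine thousand thirty-six (English words)
nine thousand thirty-six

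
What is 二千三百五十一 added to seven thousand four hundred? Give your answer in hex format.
Convert 二千三百五十一 (Chinese numeral) → 2×1000 + 3×100 + 5×10 + 1 = 2351 (decimal)
Convert seven thousand four hundred (English words) → 7×1000 + 4×100 = 7400 (decimal)
Compute 2351 + 7400 = 9751
Convert 9751 (decimal) → 9751 = 2×4096 + 6×256 + 1×16 + 7 → 0x2617 (hexadecimal)
0x2617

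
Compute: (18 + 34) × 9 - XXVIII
Convert XXVIII (Roman numeral) → 10 + 10 + 5 + 1 + 1 + 1 = 28 (decimal)
Expression in decimal: (18 + 34) × 9 - 28
Parentheses first: 18 + 34 = 52
Multiply: 52 × 9 = 468
Subtract: 468 - 28 = 440
440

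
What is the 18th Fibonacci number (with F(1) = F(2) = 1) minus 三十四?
The 18th Fibonacci number (with F(1) = F(2) = 1) = 2584
Convert 三十四 (Chinese numeral) → 3×10 + 4 = 34 (decimal)
Compute 2584 - 34 = 2550
2550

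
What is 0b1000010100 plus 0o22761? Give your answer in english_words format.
Convert 0b1000010100 (binary) → 512 + 16 + 4 = 532 (decimal)
Convert 0o22761 (octal) → 2×4096 + 2×512 + 7×64 + 6×8 + 1 = 9713 (decimal)
Compute 532 + 9713 = 10245
Convert 10245 (decimal) → 10245 = 10×1000 + 2×100 + 45 → ten thousand two hundred forty-five (English words)
ten thousand two hundred forty-five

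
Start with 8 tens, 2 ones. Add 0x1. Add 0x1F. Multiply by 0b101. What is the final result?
Convert 8 tens, 2 ones (place-value notation) → 8×10 + 2 = 82 (decimal)
Start: 82
Convert 0x1 (hexadecimal) → 1 (decimal)
82 + 1 = 83
Convert 0x1F (hexadecimal) → 1×16 + 15 = 31 (decimal)
83 + 31 = 114
Convert 0b101 (binary) → 4 + 1 = 5 (decimal)
114 × 5 = 570
570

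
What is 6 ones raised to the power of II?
Convert 6 ones (place-value notation) → 6 (decimal)
Convert II (Roman numeral) → 1 + 1 = 2 (decimal)
Compute 6 ^ 2 = 36
36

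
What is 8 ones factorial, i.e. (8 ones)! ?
Convert 8 ones (place-value notation) → 8 (decimal)
Compute 8! = 40320
40320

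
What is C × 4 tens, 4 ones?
Convert C (Roman numeral) → 100 (decimal)
Convert 4 tens, 4 ones (place-value notation) → 4×10 + 4 = 44 (decimal)
Compute 100 × 44 = 4400
4400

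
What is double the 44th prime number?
The 44th prime number = 193
Compute 193 × 2 = 386
386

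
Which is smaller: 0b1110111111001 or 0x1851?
Convert 0b1110111111001 (binary) → 4096 + 2048 + 1024 + 256 + 128 + 64 + 32 + 16 + 8 + 1 = 7673 (decimal)
Convert 0x1851 (hexadecimal) → 1×4096 + 8×256 + 5×16 + 1 = 6225 (decimal)
Compare 7673 vs 6225: smaller = 6225
6225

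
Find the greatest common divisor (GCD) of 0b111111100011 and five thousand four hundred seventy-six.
Convert 0b111111100011 (binary) → 2048 + 1024 + 512 + 256 + 128 + 64 + 32 + 2 + 1 = 4067 (decimal)
Convert five thousand four hundred seventy-six (English words) → 5×1000 + 4×100 + 76 = 5476 (decimal)
Compute gcd(4067, 5476) = 1
1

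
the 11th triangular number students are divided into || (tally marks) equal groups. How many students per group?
Convert the 11th triangular number (triangular index) → 11×12/2 = 66 (decimal)
Convert || (tally marks) → 2 (decimal)
Compute 66 ÷ 2 = 33
33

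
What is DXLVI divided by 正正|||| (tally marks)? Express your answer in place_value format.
Convert DXLVI (Roman numeral) → 500 + 40 + 5 + 1 = 546 (decimal)
Convert 正正|||| (tally marks) → 5 + 5 + 4 = 14 (decimal)
Compute 546 ÷ 14 = 39
Convert 39 (decimal) → 39 = 3×10 + 9 → 3 tens, 9 ones (place-value notation)
3 tens, 9 ones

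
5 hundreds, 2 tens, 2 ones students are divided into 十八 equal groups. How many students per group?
Convert 5 hundreds, 2 tens, 2 ones (place-value notation) → 5×100 + 2×10 + 2 = 522 (decimal)
Convert 十八 (Chinese numeral) → 1×10 + 8 = 18 (decimal)
Compute 522 ÷ 18 = 29
29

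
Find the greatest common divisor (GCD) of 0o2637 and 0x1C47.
Convert 0o2637 (octal) → 2×512 + 6×64 + 3×8 + 7 = 1439 (decimal)
Convert 0x1C47 (hexadecimal) → 1×4096 + 12×256 + 4×16 + 7 = 7239 (decimal)
Compute gcd(1439, 7239) = 1
1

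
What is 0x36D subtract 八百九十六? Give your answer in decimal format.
Convert 0x36D (hexadecimal) → 3×256 + 6×16 + 13 = 877 (decimal)
Convert 八百九十六 (Chinese numeral) → 8×100 + 9×10 + 6 = 896 (decimal)
Compute 877 - 896 = -19
-19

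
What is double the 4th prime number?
The 4th prime number = 7
Compute 7 × 2 = 14
14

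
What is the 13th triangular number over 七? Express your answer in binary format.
Convert the 13th triangular number (triangular index) → 13×14/2 = 91 (decimal)
Convert 七 (Chinese numeral) → 7 (decimal)
Compute 91 ÷ 7 = 13
Convert 13 (decimal) → 13 = 8 + 4 + 1 → 0b1101 (binary)
0b1101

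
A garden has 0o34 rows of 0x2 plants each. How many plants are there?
Convert 0x2 (hexadecimal) → 2 (decimal)
Convert 0o34 (octal) → 3×8 + 4 = 28 (decimal)
Compute 2 × 28 = 56
56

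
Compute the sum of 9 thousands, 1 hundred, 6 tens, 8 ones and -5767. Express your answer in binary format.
Convert 9 thousands, 1 hundred, 6 tens, 8 ones (place-value notation) → 9×1000 + 1×100 + 6×10 + 8 = 9168 (decimal)
Compute 9168 + -5767 = 3401
Convert 3401 (decimal) → 3401 = 2048 + 1024 + 256 + 64 + 8 + 1 → 0b110101001001 (binary)
0b110101001001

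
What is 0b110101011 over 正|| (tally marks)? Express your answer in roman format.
Convert 0b110101011 (binary) → 256 + 128 + 32 + 8 + 2 + 1 = 427 (decimal)
Convert 正|| (tally marks) → 5 + 2 = 7 (decimal)
Compute 427 ÷ 7 = 61
Convert 61 (decimal) → 61 = 50 + 10 + 1 → LXI (Roman numeral)
LXI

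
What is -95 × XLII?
Convert XLII (Roman numeral) → 40 + 1 + 1 = 42 (decimal)
Compute -95 × 42 = -3990
-3990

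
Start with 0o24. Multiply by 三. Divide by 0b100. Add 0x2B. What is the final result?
Convert 0o24 (octal) → 2×8 + 4 = 20 (decimal)
Start: 20
Convert 三 (Chinese numeral) → 3 (decimal)
20 × 3 = 60
Convert 0b100 (binary) → 4 (decimal)
60 ÷ 4 = 15
Convert 0x2B (hexadecimal) → 2×16 + 11 = 43 (decimal)
15 + 43 = 58
58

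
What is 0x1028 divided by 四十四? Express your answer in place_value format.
Convert 0x1028 (hexadecimal) → 1×4096 + 2×16 + 8 = 4136 (decimal)
Convert 四十四 (Chinese numeral) → 4×10 + 4 = 44 (decimal)
Compute 4136 ÷ 44 = 94
Convert 94 (decimal) → 94 = 9×10 + 4 → 9 tens, 4 ones (place-value notation)
9 tens, 4 ones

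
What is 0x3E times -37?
Convert 0x3E (hexadecimal) → 3×16 + 14 = 62 (decimal)
Compute 62 × -37 = -2294
-2294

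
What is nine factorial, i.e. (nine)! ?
Convert nine (English words) → 9 (decimal)
Compute 9! = 362880
362880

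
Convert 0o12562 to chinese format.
Convert 0o12562 (octal) → 1×4096 + 2×512 + 5×64 + 6×8 + 2 = 5490 (decimal)
Convert 5490 (decimal) → 5490 = 5×1000 + 4×100 + 9×10 → 五千四百九十 (Chinese numeral)
五千四百九十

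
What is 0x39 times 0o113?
Convert 0x39 (hexadecimal) → 3×16 + 9 = 57 (decimal)
Convert 0o113 (octal) → 1×64 + 1×8 + 3 = 75 (decimal)
Compute 57 × 75 = 4275
4275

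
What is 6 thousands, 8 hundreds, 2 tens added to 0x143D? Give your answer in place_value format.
Convert 6 thousands, 8 hundreds, 2 tens (place-value notation) → 6×1000 + 8×100 + 2×10 = 6820 (decimal)
Convert 0x143D (hexadecimal) → 1×4096 + 4×256 + 3×16 + 13 = 5181 (decimal)
Compute 6820 + 5181 = 12001
Convert 12001 (decimal) → 12001 = 12×1000 + 1 → 12 thousands, 1 one (place-value notation)
12 thousands, 1 one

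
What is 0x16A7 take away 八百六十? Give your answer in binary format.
Convert 0x16A7 (hexadecimal) → 1×4096 + 6×256 + 10×16 + 7 = 5799 (decimal)
Convert 八百六十 (Chinese numeral) → 8×100 + 6×10 = 860 (decimal)
Compute 5799 - 860 = 4939
Convert 4939 (decimal) → 4939 = 4096 + 512 + 256 + 64 + 8 + 2 + 1 → 0b1001101001011 (binary)
0b1001101001011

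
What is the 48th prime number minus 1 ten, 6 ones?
The 48th prime number = 223
Convert 1 ten, 6 ones (place-value notation) → 1×10 + 6 = 16 (decimal)
Compute 223 - 16 = 207
207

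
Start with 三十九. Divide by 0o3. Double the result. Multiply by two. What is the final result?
Convert 三十九 (Chinese numeral) → 3×10 + 9 = 39 (decimal)
Start: 39
Convert 0o3 (octal) → 3 (decimal)
39 ÷ 3 = 13
13 × 2 = 26
Convert two (English words) → 2 (decimal)
26 × 2 = 52
52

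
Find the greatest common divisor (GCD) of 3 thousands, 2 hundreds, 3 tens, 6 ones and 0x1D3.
Convert 3 thousands, 2 hundreds, 3 tens, 6 ones (place-value notation) → 3×1000 + 2×100 + 3×10 + 6 = 3236 (decimal)
Convert 0x1D3 (hexadecimal) → 1×256 + 13×16 + 3 = 467 (decimal)
Compute gcd(3236, 467) = 1
1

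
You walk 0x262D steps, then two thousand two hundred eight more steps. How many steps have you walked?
Convert 0x262D (hexadecimal) → 2×4096 + 6×256 + 2×16 + 13 = 9773 (decimal)
Convert two thousand two hundred eight (English words) → 2×1000 + 2×100 + 8 = 2208 (decimal)
Compute 9773 + 2208 = 11981
11981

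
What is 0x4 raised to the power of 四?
Convert 0x4 (hexadecimal) → 4 (decimal)
Convert 四 (Chinese numeral) → 4 (decimal)
Compute 4 ^ 4 = 256
256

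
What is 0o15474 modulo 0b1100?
Convert 0o15474 (octal) → 1×4096 + 5×512 + 4×64 + 7×8 + 4 = 6972 (decimal)
Convert 0b1100 (binary) → 8 + 4 = 12 (decimal)
Compute 6972 mod 12 = 0
0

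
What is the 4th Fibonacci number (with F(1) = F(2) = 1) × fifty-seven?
Convert the 4th Fibonacci number (with F(1) = F(2) = 1) (Fibonacci index) → 1, 1, 2, 3 → 3 (decimal)
Convert fifty-seven (English words) → 57 (decimal)
Compute 3 × 57 = 171
171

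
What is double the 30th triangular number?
The 30th triangular number = 30×31/2 = 465
Compute 465 × 2 = 930
930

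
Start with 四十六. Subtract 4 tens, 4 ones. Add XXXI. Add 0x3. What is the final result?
Convert 四十六 (Chinese numeral) → 4×10 + 6 = 46 (decimal)
Start: 46
Convert 4 tens, 4 ones (place-value notation) → 4×10 + 4 = 44 (decimal)
46 - 44 = 2
Convert XXXI (Roman numeral) → 10 + 10 + 10 + 1 = 31 (decimal)
2 + 31 = 33
Convert 0x3 (hexadecimal) → 3 (decimal)
33 + 3 = 36
36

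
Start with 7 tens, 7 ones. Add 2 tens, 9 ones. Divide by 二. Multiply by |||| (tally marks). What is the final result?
Convert 7 tens, 7 ones (place-value notation) → 7×10 + 7 = 77 (decimal)
Start: 77
Convert 2 tens, 9 ones (place-value notation) → 2×10 + 9 = 29 (decimal)
77 + 29 = 106
Convert 二 (Chinese numeral) → 2 (decimal)
106 ÷ 2 = 53
Convert |||| (tally marks) → 4 (decimal)
53 × 4 = 212
212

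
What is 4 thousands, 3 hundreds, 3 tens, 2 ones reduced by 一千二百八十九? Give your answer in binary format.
Convert 4 thousands, 3 hundreds, 3 tens, 2 ones (place-value notation) → 4×1000 + 3×100 + 3×10 + 2 = 4332 (decimal)
Convert 一千二百八十九 (Chinese numeral) → 1×1000 + 2×100 + 8×10 + 9 = 1289 (decimal)
Compute 4332 - 1289 = 3043
Convert 3043 (decimal) → 3043 = 2048 + 512 + 256 + 128 + 64 + 32 + 2 + 1 → 0b101111100011 (binary)
0b101111100011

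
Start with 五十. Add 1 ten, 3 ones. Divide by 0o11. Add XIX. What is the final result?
Convert 五十 (Chinese numeral) → 5×10 = 50 (decimal)
Start: 50
Convert 1 ten, 3 ones (place-value notation) → 1×10 + 3 = 13 (decimal)
50 + 13 = 63
Convert 0o11 (octal) → 1×8 + 1 = 9 (decimal)
63 ÷ 9 = 7
Convert XIX (Roman numeral) → 10 + 9 = 19 (decimal)
7 + 19 = 26
26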